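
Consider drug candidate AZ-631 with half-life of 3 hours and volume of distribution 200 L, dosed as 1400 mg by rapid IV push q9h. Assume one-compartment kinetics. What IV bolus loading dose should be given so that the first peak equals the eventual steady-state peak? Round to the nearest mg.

f = (1/2)^(9/3) ≈ 0.125000; accumulation ratio R = 1/(1−f) ≈ 1.14286.
Loading dose to hit Cmax,ss on first dose: D_load = D_maint·R ≈ 1400 × 1.14286 ≈ 1600.00 mg.

1600 mg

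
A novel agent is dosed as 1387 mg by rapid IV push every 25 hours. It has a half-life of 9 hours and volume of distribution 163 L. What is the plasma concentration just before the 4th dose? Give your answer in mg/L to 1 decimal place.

1.4 mg/L

f = (1/2)^(τ/t½) = (1/2)^(25/9) ≈ 0.1458.
C₀ = D/Vd = 1387/163 ≈ 8.509 mg/L.
Before the 4th dose, 3 doses have been given. Superposition: Cmin = C₀·(f + f² + … + f^3).
≈ 8.509 × (0.1458 + 0.0213 + 0.0031) ≈ 8.509 × 0.1702 ≈ 1.448 mg/L.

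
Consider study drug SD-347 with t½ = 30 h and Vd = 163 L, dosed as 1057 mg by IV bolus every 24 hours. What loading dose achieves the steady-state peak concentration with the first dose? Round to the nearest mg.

f = (1/2)^(24/30) ≈ 0.574349; accumulation ratio R = 1/(1−f) ≈ 2.34934.
Loading dose to hit Cmax,ss on first dose: D_load = D_maint·R ≈ 1057 × 2.34934 ≈ 2483.25 mg.

2483 mg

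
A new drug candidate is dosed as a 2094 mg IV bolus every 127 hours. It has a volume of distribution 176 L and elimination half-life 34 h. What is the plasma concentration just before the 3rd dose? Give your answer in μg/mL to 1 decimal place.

1.0 μg/mL

f = (1/2)^(τ/t½) = (1/2)^(127/34) ≈ 0.0751.
C₀ = D/Vd = 2094/176 ≈ 11.898 μg/mL.
Before the 3rd dose, 2 doses have been given. Superposition: Cmin = C₀·(f + f²).
≈ 11.898 × (0.0751 + 0.0056) ≈ 11.898 × 0.0807 ≈ 0.960 μg/mL.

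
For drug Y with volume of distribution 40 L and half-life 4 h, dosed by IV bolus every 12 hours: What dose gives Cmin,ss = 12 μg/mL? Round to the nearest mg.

τ/t½ = 12/4 ≈ 3, so f = (1/2)^(12/4) ≈ 0.125000.
Cmin,ss = (D/Vd)·f/(1−f), so D = Cmin,ss·Vd·(1−f)/f.
D = 12 × 40 × (1−f)/f ≈ 12 × 40 × 7.00000 ≈ 3360.00 mg.

3360 mg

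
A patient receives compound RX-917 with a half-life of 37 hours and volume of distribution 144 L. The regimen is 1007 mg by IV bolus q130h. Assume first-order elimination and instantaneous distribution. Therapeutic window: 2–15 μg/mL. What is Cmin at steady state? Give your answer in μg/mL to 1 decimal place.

0.7 μg/mL

Over one 130-h interval, 130/37 ≈ 3.5135 half-lives elapse, leaving f ≈ 0.0876 of each dose.
At steady state, accumulation factor R = 1/(1 − e^(−kτ)) ≈ 1.0960.
Single-dose peak C₀ = D/Vd = 1007/144 ≈ 6.993 μg/mL.
Cmax,ss = C₀/(1 − f) ≈ 6.993/0.9124 ≈ 7.664 μg/mL.
One interval later, Cmin,ss = Cmax,ss·e^(−kτ) ≈ 7.664 × 0.0876 ≈ 0.671 μg/mL.
Trough 0.7 μg/mL vs MEC 2 μg/mL: subtherapeutic.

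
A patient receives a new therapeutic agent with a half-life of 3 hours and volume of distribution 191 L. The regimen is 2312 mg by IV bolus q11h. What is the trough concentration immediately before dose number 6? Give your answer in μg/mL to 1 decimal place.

f = (1/2)^(τ/t½) = (1/2)^(11/3) ≈ 0.0787.
C₀ = D/Vd = 2312/191 ≈ 12.105 μg/mL.
Before the 6th dose, 5 doses have been given. Superposition: Cmin = C₀·(f + f² + … + f^5).
≈ 12.105 × (0.0787 + 0.0062 + 0.0005 + 0.0000 + 0.0000) ≈ 12.105 × 0.0854 ≈ 1.034 μg/mL.

1.0 μg/mL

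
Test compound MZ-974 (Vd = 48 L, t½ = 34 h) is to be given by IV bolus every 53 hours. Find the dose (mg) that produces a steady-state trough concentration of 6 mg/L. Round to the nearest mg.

560 mg

τ/t½ = 53/34 ≈ 1.5588, so f = (1/2)^(53/34) ≈ 0.339428.
Cmin,ss = (D/Vd)·f/(1−f), so D = Cmin,ss·Vd·(1−f)/f.
D = 6 × 48 × (1−f)/f ≈ 6 × 48 × 1.94613 ≈ 560.49 mg.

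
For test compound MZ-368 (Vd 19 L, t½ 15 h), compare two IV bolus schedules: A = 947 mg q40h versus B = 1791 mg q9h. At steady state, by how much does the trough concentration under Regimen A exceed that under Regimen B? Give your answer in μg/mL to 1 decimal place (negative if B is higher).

-173.5 μg/mL

Regimen A: f = (1/2)^(40/15) ≈ 0.1575; Cmin,ss = (947/19)·f/(1−f) ≈ 9.318 μg/mL.
Regimen B: f = (1/2)^(9/15) ≈ 0.6598; Cmin,ss = (1791/19)·f/(1−f) ≈ 182.818 μg/mL.
Difference ≈ 9.318 − 182.818 ≈ -173.500 μg/mL.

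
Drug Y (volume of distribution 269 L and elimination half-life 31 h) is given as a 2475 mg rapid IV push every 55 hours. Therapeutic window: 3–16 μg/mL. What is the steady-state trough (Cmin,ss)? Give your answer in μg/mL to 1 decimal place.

Over one 55-h interval, 55/31 ≈ 1.7742 half-lives elapse, leaving f ≈ 0.2924 of each dose.
Accumulation ratio R = 1/(1 − f) ≈ 1/0.7076 ≈ 1.4132.
Each bolus raises the concentration by D/Vd = 2475/269 ≈ 9.201 μg/mL.
Steady-state peak Cmax,ss = C₀·R ≈ 9.201 × 1.4132 ≈ 13.003 μg/mL.
One interval later, Cmin,ss = Cmax,ss·e^(−kτ) ≈ 13.003 × 0.2924 ≈ 3.802 μg/mL.
Trough 3.8 μg/mL vs MEC 3 μg/mL: adequate.

3.8 μg/mL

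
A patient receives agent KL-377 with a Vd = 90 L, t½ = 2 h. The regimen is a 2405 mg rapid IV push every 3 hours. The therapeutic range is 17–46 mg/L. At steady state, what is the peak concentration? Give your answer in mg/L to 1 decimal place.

k = ln2/t½ = ln2/2 ≈ 0.346574 h⁻¹; fraction remaining f = e^(−kτ) = e^(−0.346574×3) ≈ 0.3536.
At steady state, accumulation factor R = 1/(1 − e^(−kτ)) ≈ 1.5470.
Each bolus raises the concentration by D/Vd = 2405/90 ≈ 26.722 mg/L.
Cmax,ss = C₀/(1 − f) ≈ 26.722/0.6464 ≈ 41.340 mg/L.
Peak 41.3 mg/L vs MTC 46 mg/L: below toxic threshold.

41.3 mg/L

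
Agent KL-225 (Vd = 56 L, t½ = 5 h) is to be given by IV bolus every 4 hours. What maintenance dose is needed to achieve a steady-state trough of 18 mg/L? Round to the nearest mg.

747 mg

τ/t½ = 4/5 ≈ 0.8, so f = (1/2)^(4/5) ≈ 0.574349.
Cmin,ss = (D/Vd)·f/(1−f), so D = Cmin,ss·Vd·(1−f)/f.
D = 18 × 56 × (1−f)/f ≈ 18 × 56 × 0.74110 ≈ 747.03 mg.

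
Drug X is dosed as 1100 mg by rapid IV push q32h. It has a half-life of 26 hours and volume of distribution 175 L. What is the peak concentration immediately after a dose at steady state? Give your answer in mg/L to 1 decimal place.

τ/t½ = 32/26 ≈ 1.2308, so fraction remaining f = (1/2)^(32/26) ≈ 0.4261.
Accumulation ratio R = 1/(1 − f) ≈ 1/0.5739 ≈ 1.7425.
Each bolus raises the concentration by D/Vd = 1100/175 ≈ 6.286 mg/L.
Cmax,ss = C₀/(1 − f) ≈ 6.286/0.5739 ≈ 10.953 mg/L.

11.0 mg/L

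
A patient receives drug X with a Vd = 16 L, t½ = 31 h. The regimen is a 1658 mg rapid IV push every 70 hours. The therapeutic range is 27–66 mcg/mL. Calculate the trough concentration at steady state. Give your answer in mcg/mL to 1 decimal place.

Over one 70-h interval, 70/31 ≈ 2.2581 half-lives elapse, leaving f ≈ 0.2091 of each dose.
Accumulation ratio R = 1/(1 − f) ≈ 1/0.7909 ≈ 1.2644.
Single-dose peak C₀ = D/Vd = 1658/16 ≈ 103.625 mcg/mL.
Cmax,ss = C₀/(1 − f) ≈ 103.625/0.7909 ≈ 131.022 mcg/mL.
One interval later, Cmin,ss = Cmax,ss·e^(−kτ) ≈ 131.022 × 0.2091 ≈ 27.397 mcg/mL.
Trough 27.4 mcg/mL vs MEC 27 mcg/mL: adequate.

27.4 mcg/mL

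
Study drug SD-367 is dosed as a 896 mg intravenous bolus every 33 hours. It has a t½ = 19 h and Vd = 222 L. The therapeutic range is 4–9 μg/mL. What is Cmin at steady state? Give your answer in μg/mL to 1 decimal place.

Over one 33-h interval, 33/19 ≈ 1.7368 half-lives elapse, leaving f ≈ 0.3000 of each dose.
Each bolus raises the concentration by D/Vd = 896/222 ≈ 4.036 μg/mL.
Steady-state trough Cmin,ss = C₀·f/(1−f) ≈ 4.036 × 0.3000/0.7000 ≈ 1.730 μg/mL.
Trough 1.7 μg/mL vs MEC 4 μg/mL: subtherapeutic.

1.7 μg/mL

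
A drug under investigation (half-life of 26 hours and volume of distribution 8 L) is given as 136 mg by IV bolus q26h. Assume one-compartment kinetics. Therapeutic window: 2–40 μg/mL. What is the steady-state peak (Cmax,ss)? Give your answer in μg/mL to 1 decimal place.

34.0 μg/mL

The dosing interval is 1 half-life, so f = 2^(−1) = 0.5.
At steady state, R = 1/(1 − 0.5) = 2/1.
Single-dose peak C₀ = D/Vd = 136/8 = 17 μg/mL.
Steady-state peak Cmax,ss = C₀·R = 17 × 2/1 ≈ 34.000 μg/mL.
Peak 34.0 μg/mL vs MTC 40 μg/mL: below toxic threshold.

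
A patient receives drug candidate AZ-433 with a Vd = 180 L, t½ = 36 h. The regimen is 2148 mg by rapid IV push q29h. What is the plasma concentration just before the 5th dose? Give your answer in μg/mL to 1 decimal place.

f = (1/2)^(τ/t½) = (1/2)^(29/36) ≈ 0.5721.
C₀ = D/Vd = 2148/180 ≈ 11.933 μg/mL.
Before the 5th dose, 4 doses have been given. Superposition: Cmin = C₀·(f + f² + … + f^4).
≈ 11.933 × (0.5721 + 0.3273 + 0.1872 + 0.1071) ≈ 11.933 × 1.1937 ≈ 14.244 μg/mL.

14.2 μg/mL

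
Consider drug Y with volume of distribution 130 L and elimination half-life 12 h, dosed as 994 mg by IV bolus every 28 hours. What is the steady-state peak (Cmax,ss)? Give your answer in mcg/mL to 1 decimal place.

τ/t½ = 28/12 ≈ 2.3333, so fraction remaining f = (1/2)^(28/12) ≈ 0.1984.
At steady state, accumulation factor R = 1/(1 − e^(−kτ)) ≈ 1.2475.
Each bolus raises the concentration by D/Vd = 994/130 ≈ 7.646 mcg/mL.
Cmax,ss = C₀/(1 − f) ≈ 7.646/0.8016 ≈ 9.538 mcg/mL.

9.5 mcg/mL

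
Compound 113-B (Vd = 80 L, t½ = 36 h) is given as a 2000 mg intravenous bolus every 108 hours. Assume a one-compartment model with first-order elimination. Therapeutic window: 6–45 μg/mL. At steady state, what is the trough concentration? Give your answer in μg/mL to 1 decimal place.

τ = 108 h = 3 half-lives, so f = (1/2)^3 = 0.125.
At steady state, R = 1/(1 − 0.125) = 8/7.
Single-dose peak C₀ = D/Vd = 2000/80 = 25 μg/mL.
Steady-state peak Cmax,ss = C₀·R = 25 × 8/7 ≈ 28.571 μg/mL.
Steady-state trough Cmin,ss = Cmax,ss·f ≈ 28.571 × 0.125 ≈ 3.571 μg/mL.
Trough 3.6 μg/mL vs MEC 6 μg/mL: subtherapeutic.

3.6 μg/mL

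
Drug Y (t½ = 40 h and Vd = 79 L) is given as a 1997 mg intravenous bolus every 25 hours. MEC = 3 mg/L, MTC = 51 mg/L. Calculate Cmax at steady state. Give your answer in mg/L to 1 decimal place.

71.9 mg/L

Over one 25-h interval, 25/40 ≈ 0.625 half-lives elapse, leaving f ≈ 0.6484 of each dose.
At steady state, accumulation factor R = 1/(1 − e^(−kτ)) ≈ 2.8441.
Each bolus raises the concentration by D/Vd = 1997/79 ≈ 25.278 mg/L.
Cmax,ss = C₀/(1 − f) ≈ 25.278/0.3516 ≈ 71.894 mg/L.
Peak 71.9 mg/L vs MTC 51 mg/L: exceeds toxic threshold.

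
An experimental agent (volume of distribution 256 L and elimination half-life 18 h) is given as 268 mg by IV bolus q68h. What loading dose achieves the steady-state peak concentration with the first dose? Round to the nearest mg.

289 mg

f = (1/2)^(68/18) ≈ 0.072908; accumulation ratio R = 1/(1−f) ≈ 1.07864.
Loading dose to hit Cmax,ss on first dose: D_load = D_maint·R ≈ 268 × 1.07864 ≈ 289.08 mg.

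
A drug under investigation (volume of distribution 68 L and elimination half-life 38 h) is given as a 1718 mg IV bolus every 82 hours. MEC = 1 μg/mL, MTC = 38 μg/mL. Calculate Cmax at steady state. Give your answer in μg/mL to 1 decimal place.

k = ln2/t½ = ln2/38 ≈ 0.018241 h⁻¹; fraction remaining f = e^(−kτ) = e^(−0.018241×82) ≈ 0.2241.
Accumulation ratio R = 1/(1 − f) ≈ 1/0.7759 ≈ 1.2888.
Single-dose peak C₀ = D/Vd = 1718/68 ≈ 25.265 μg/mL.
Steady-state peak Cmax,ss = C₀·R ≈ 25.265 × 1.2888 ≈ 32.562 μg/mL.
Peak 32.6 μg/mL vs MTC 38 μg/mL: below toxic threshold.

32.6 μg/mL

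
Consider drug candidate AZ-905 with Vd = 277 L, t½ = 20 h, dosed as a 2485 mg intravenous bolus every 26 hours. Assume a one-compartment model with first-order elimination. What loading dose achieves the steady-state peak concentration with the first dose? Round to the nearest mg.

4184 mg

f = (1/2)^(26/20) ≈ 0.406126; accumulation ratio R = 1/(1−f) ≈ 1.68386.
Loading dose to hit Cmax,ss on first dose: D_load = D_maint·R ≈ 2485 × 1.68386 ≈ 4184.39 mg.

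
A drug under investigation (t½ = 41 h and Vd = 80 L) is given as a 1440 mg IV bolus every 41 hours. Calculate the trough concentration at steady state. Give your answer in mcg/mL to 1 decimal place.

18.0 mcg/mL

τ = 41 h = 1 half-life, so f = (1/2)^1 = 0.5.
Accumulation ratio R = 1/(1 − f) = 1/0.5 = 2/1.
Single-dose peak C₀ = D/Vd = 1440/80 = 18 mcg/mL.
Steady-state peak Cmax,ss = C₀·R = 18 × 2/1 ≈ 36.000 mcg/mL.
Steady-state trough Cmin,ss = Cmax,ss·f ≈ 36.000 × 0.5 ≈ 18.000 mcg/mL.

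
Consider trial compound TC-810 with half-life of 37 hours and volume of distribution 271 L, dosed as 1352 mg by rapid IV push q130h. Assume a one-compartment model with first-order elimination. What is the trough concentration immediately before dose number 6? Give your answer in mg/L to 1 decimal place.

f = (1/2)^(τ/t½) = (1/2)^(130/37) ≈ 0.0876.
C₀ = D/Vd = 1352/271 ≈ 4.989 mg/L.
Before the 6th dose, 5 doses have been given. Superposition: Cmin = C₀·(f + f² + … + f^5).
≈ 4.989 × (0.0876 + 0.0077 + 0.0007 + 0.0001 + 0.0000) ≈ 4.989 × 0.0961 ≈ 0.479 mg/L.

0.5 mg/L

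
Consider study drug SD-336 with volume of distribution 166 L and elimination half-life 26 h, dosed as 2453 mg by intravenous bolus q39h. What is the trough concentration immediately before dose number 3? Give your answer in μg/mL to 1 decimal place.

7.1 μg/mL

f = (1/2)^(τ/t½) = (1/2)^(39/26) ≈ 0.3536.
C₀ = D/Vd = 2453/166 ≈ 14.777 μg/mL.
Before the 3rd dose, 2 doses have been given. Superposition: Cmin = C₀·(f + f²).
≈ 14.777 × (0.3536 + 0.1250) ≈ 14.777 × 0.4786 ≈ 7.072 μg/mL.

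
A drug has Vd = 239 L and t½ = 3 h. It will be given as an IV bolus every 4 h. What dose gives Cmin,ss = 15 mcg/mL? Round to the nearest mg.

τ/t½ = 4/3 ≈ 1.3333, so f = (1/2)^(4/3) ≈ 0.396850.
Cmin,ss = (D/Vd)·f/(1−f), so D = Cmin,ss·Vd·(1−f)/f.
D = 15 × 239 × (1−f)/f ≈ 15 × 239 × 1.51984 ≈ 5448.63 mg.

5449 mg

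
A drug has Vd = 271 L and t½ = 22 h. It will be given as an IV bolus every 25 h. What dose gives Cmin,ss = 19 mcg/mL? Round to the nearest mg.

6170 mg

τ/t½ = 25/22 ≈ 1.1364, so f = (1/2)^(25/22) ≈ 0.454905.
Cmin,ss = (D/Vd)·f/(1−f), so D = Cmin,ss·Vd·(1−f)/f.
D = 19 × 271 × (1−f)/f ≈ 19 × 271 × 1.19826 ≈ 6169.84 mg.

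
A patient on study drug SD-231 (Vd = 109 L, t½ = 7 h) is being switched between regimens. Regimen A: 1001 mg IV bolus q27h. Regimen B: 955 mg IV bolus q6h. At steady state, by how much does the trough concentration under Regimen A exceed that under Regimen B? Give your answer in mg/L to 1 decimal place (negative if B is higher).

-10.1 mg/L

Regimen A: f = (1/2)^(27/7) ≈ 0.0690; Cmin,ss = (1001/109)·f/(1−f) ≈ 0.681 mg/L.
Regimen B: f = (1/2)^(6/7) ≈ 0.5520; Cmin,ss = (955/109)·f/(1−f) ≈ 10.795 mg/L.
Difference ≈ 0.681 − 10.795 ≈ -10.114 mg/L.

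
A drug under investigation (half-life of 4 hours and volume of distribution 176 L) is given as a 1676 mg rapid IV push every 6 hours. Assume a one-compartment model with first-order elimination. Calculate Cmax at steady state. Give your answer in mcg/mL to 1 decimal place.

Over one 6-h interval, 6/4 ≈ 1.5 half-lives elapse, leaving f ≈ 0.3536 of each dose.
Accumulation ratio R = 1/(1 − f) ≈ 1/0.6464 ≈ 1.5470.
Each bolus raises the concentration by D/Vd = 1676/176 ≈ 9.523 mcg/mL.
Cmax,ss = C₀/(1 − f) ≈ 9.523/0.6464 ≈ 14.732 mcg/mL.

14.7 mcg/mL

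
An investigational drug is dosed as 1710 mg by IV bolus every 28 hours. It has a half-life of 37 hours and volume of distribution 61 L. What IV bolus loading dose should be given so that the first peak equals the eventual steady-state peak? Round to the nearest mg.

f = (1/2)^(28/37) ≈ 0.591825; accumulation ratio R = 1/(1−f) ≈ 2.44993.
Loading dose to hit Cmax,ss on first dose: D_load = D_maint·R ≈ 1710 × 2.44993 ≈ 4189.38 mg.

4189 mg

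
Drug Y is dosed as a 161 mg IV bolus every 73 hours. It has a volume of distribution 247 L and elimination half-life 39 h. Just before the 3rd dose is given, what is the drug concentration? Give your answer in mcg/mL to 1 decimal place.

0.2 mcg/mL

f = (1/2)^(τ/t½) = (1/2)^(73/39) ≈ 0.2732.
C₀ = D/Vd = 161/247 ≈ 0.652 mcg/mL.
Before the 3rd dose, 2 doses have been given. Superposition: Cmin = C₀·(f + f²).
≈ 0.652 × (0.2732 + 0.0746) ≈ 0.652 × 0.3478 ≈ 0.227 mcg/mL.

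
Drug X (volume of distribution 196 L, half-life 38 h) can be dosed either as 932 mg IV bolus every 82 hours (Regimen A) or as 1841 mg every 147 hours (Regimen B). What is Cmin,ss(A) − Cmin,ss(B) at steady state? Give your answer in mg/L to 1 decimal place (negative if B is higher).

Regimen A: f = (1/2)^(82/38) ≈ 0.2241; Cmin,ss = (932/196)·f/(1−f) ≈ 1.373 mg/L.
Regimen B: f = (1/2)^(147/38) ≈ 0.0685; Cmin,ss = (1841/196)·f/(1−f) ≈ 0.691 mg/L.
Difference ≈ 1.373 − 0.691 ≈ 0.682 mg/L.

0.7 mg/L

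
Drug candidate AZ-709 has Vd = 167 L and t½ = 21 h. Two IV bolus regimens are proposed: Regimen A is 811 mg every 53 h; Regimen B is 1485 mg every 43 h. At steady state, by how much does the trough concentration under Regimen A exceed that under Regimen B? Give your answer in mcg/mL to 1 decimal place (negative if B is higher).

Regimen A: f = (1/2)^(53/21) ≈ 0.1739; Cmin,ss = (811/167)·f/(1−f) ≈ 1.022 mcg/mL.
Regimen B: f = (1/2)^(43/21) ≈ 0.2419; Cmin,ss = (1485/167)·f/(1−f) ≈ 2.837 mcg/mL.
Difference ≈ 1.022 − 2.837 ≈ -1.815 mcg/mL.

-1.8 mcg/mL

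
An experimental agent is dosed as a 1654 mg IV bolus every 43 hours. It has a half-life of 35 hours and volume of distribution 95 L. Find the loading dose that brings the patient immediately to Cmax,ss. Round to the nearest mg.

2885 mg

f = (1/2)^(43/35) ≈ 0.426740; accumulation ratio R = 1/(1−f) ≈ 1.74441.
Loading dose to hit Cmax,ss on first dose: D_load = D_maint·R ≈ 1654 × 1.74441 ≈ 2885.25 mg.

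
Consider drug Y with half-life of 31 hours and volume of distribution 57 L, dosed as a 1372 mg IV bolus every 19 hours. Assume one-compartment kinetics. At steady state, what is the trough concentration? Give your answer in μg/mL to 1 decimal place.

τ/t½ = 19/31 ≈ 0.6129, so fraction remaining f = (1/2)^(19/31) ≈ 0.6539.
At steady state, accumulation factor R = 1/(1 − e^(−kτ)) ≈ 2.8893.
Each bolus raises the concentration by D/Vd = 1372/57 ≈ 24.070 μg/mL.
Cmax,ss = C₀/(1 − f) ≈ 24.070/0.3461 ≈ 69.546 μg/mL.
Steady-state trough Cmin,ss = Cmax,ss·f ≈ 69.546 × 0.6539 ≈ 45.476 μg/mL.

45.5 μg/mL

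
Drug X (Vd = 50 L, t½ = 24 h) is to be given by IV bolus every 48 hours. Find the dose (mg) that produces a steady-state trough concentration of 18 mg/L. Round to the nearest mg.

τ/t½ = 48/24 ≈ 2, so f = (1/2)^(48/24) ≈ 0.250000.
Cmin,ss = (D/Vd)·f/(1−f), so D = Cmin,ss·Vd·(1−f)/f.
D = 18 × 50 × (1−f)/f ≈ 18 × 50 × 3.00000 ≈ 2700.00 mg.

2700 mg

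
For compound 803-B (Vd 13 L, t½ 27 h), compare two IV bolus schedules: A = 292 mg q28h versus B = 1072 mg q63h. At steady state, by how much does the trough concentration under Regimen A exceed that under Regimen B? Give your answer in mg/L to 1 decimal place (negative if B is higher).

Regimen A: f = (1/2)^(28/27) ≈ 0.4873; Cmin,ss = (292/13)·f/(1−f) ≈ 21.349 mg/L.
Regimen B: f = (1/2)^(63/27) ≈ 0.1984; Cmin,ss = (1072/13)·f/(1−f) ≈ 20.410 mg/L.
Difference ≈ 21.349 − 20.410 ≈ 0.939 mg/L.

0.9 mg/L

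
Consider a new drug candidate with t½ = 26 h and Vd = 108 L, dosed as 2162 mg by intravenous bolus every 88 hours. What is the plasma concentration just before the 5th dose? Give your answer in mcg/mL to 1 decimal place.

f = (1/2)^(τ/t½) = (1/2)^(88/26) ≈ 0.0957.
C₀ = D/Vd = 2162/108 ≈ 20.019 mcg/mL.
Before the 5th dose, 4 doses have been given. Superposition: Cmin = C₀·(f + f² + … + f^4).
≈ 20.019 × (0.0957 + 0.0092 + 0.0009 + 0.0001) ≈ 20.019 × 0.1059 ≈ 2.120 mcg/mL.

2.1 mcg/mL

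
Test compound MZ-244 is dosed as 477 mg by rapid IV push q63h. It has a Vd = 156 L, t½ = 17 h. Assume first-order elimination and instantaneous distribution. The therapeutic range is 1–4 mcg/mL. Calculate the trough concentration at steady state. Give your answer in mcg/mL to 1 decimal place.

Over one 63-h interval, 63/17 ≈ 3.7059 half-lives elapse, leaving f ≈ 0.0766 of each dose.
Accumulation ratio R = 1/(1 − f) ≈ 1/0.9234 ≈ 1.0830.
Single-dose peak C₀ = D/Vd = 477/156 ≈ 3.058 mcg/mL.
Steady-state peak Cmax,ss = C₀·R ≈ 3.058 × 1.0830 ≈ 3.312 mcg/mL.
Steady-state trough Cmin,ss = Cmax,ss·f ≈ 3.312 × 0.0766 ≈ 0.254 mcg/mL.
Trough 0.3 mcg/mL vs MEC 1 mcg/mL: subtherapeutic.

0.3 mcg/mL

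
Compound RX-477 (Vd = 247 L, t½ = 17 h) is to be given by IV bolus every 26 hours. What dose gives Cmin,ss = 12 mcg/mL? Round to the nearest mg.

5592 mg

τ/t½ = 26/17 ≈ 1.5294, so f = (1/2)^(26/17) ≈ 0.346419.
Cmin,ss = (D/Vd)·f/(1−f), so D = Cmin,ss·Vd·(1−f)/f.
D = 12 × 247 × (1−f)/f ≈ 12 × 247 × 1.88668 ≈ 5592.12 mg.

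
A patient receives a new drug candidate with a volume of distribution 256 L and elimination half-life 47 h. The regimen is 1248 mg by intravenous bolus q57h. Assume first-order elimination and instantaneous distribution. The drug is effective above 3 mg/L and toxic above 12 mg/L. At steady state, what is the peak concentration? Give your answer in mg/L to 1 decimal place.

8.6 mg/L

k = ln2/t½ = ln2/47 ≈ 0.014748 h⁻¹; fraction remaining f = e^(−kτ) = e^(−0.014748×57) ≈ 0.4314.
Accumulation ratio R = 1/(1 − f) ≈ 1/0.5686 ≈ 1.7587.
Each bolus raises the concentration by D/Vd = 1248/256 ≈ 4.875 mg/L.
Steady-state peak Cmax,ss = C₀·R ≈ 4.875 × 1.7587 ≈ 8.574 mg/L.
Peak 8.6 mg/L vs MTC 12 mg/L: below toxic threshold.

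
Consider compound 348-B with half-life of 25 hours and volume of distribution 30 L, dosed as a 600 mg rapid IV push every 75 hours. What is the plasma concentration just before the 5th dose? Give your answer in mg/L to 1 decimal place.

f = (1/2)^(τ/t½) = (1/2)^(75/25) ≈ 0.1250.
C₀ = D/Vd = 600/30 ≈ 20.000 mg/L.
Before the 5th dose, 4 doses have been given. Superposition: Cmin = C₀·(f + f² + … + f^4).
≈ 20.000 × (0.1250 + 0.0156 + 0.0020 + 0.0002) ≈ 20.000 × 0.1428 ≈ 2.856 mg/L.

2.9 mg/L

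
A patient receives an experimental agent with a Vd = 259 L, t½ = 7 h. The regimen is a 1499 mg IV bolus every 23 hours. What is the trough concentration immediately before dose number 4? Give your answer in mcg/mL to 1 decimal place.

0.7 mcg/mL

f = (1/2)^(τ/t½) = (1/2)^(23/7) ≈ 0.1025.
C₀ = D/Vd = 1499/259 ≈ 5.788 mcg/mL.
Before the 4th dose, 3 doses have been given. Superposition: Cmin = C₀·(f + f² + … + f^3).
≈ 5.788 × (0.1025 + 0.0105 + 0.0011) ≈ 5.788 × 0.1141 ≈ 0.660 mcg/mL.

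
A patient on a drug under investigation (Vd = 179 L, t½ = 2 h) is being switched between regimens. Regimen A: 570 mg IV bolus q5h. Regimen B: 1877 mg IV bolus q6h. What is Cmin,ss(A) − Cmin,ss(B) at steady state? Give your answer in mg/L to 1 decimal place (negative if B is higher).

-0.8 mg/L

Regimen A: f = (1/2)^(5/2) ≈ 0.1768; Cmin,ss = (570/179)·f/(1−f) ≈ 0.684 mg/L.
Regimen B: f = (1/2)^(6/2) ≈ 0.1250; Cmin,ss = (1877/179)·f/(1−f) ≈ 1.498 mg/L.
Difference ≈ 0.684 − 1.498 ≈ -0.814 mg/L.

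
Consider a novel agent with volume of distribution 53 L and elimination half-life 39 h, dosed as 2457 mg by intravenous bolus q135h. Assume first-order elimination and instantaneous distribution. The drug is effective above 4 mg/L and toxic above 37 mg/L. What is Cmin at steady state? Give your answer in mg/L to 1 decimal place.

4.6 mg/L

k = ln2/t½ = ln2/39 ≈ 0.017773 h⁻¹; fraction remaining f = e^(−kτ) = e^(−0.017773×135) ≈ 0.0908.
At steady state, accumulation factor R = 1/(1 − e^(−kτ)) ≈ 1.0999.
Single-dose peak C₀ = D/Vd = 2457/53 ≈ 46.358 mg/L.
Cmax,ss = C₀/(1 − f) ≈ 46.358/0.9092 ≈ 50.988 mg/L.
One interval later, Cmin,ss = Cmax,ss·e^(−kτ) ≈ 50.988 × 0.0908 ≈ 4.630 mg/L.
Trough 4.6 mg/L vs MEC 4 mg/L: adequate.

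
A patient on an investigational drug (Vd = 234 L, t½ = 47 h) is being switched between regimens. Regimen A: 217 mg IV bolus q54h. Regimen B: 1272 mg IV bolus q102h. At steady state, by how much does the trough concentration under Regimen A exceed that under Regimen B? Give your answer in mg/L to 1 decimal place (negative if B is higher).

Regimen A: f = (1/2)^(54/47) ≈ 0.4510; Cmin,ss = (217/234)·f/(1−f) ≈ 0.762 mg/L.
Regimen B: f = (1/2)^(102/47) ≈ 0.2222; Cmin,ss = (1272/234)·f/(1−f) ≈ 1.553 mg/L.
Difference ≈ 0.762 − 1.553 ≈ -0.791 mg/L.

-0.8 mg/L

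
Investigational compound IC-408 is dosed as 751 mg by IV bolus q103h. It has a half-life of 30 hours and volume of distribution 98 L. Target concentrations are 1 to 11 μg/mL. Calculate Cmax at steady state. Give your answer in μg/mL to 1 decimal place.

k = ln2/t½ = ln2/30 ≈ 0.023105 h⁻¹; fraction remaining f = e^(−kτ) = e^(−0.023105×103) ≈ 0.0926.
Accumulation ratio R = 1/(1 − f) ≈ 1/0.9074 ≈ 1.1020.
Each bolus raises the concentration by D/Vd = 751/98 ≈ 7.663 μg/mL.
Steady-state peak Cmax,ss = C₀·R ≈ 7.663 × 1.1020 ≈ 8.445 μg/mL.
Peak 8.4 μg/mL vs MTC 11 μg/mL: below toxic threshold.

8.4 μg/mL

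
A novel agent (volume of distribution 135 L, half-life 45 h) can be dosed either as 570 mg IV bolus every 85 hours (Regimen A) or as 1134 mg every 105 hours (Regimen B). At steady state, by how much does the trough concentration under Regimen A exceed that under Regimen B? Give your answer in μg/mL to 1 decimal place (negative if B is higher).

Regimen A: f = (1/2)^(85/45) ≈ 0.2700; Cmin,ss = (570/135)·f/(1−f) ≈ 1.562 μg/mL.
Regimen B: f = (1/2)^(105/45) ≈ 0.1984; Cmin,ss = (1134/135)·f/(1−f) ≈ 2.079 μg/mL.
Difference ≈ 1.562 − 2.079 ≈ -0.517 μg/mL.

-0.5 μg/mL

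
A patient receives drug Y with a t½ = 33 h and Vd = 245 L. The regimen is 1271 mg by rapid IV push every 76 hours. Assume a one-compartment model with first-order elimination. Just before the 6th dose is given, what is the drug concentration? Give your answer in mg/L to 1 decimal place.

1.3 mg/L

f = (1/2)^(τ/t½) = (1/2)^(76/33) ≈ 0.2026.
C₀ = D/Vd = 1271/245 ≈ 5.188 mg/L.
Before the 6th dose, 5 doses have been given. Superposition: Cmin = C₀·(f + f² + … + f^5).
≈ 5.188 × (0.2026 + 0.0410 + 0.0083 + 0.0017 + 0.0003) ≈ 5.188 × 0.2539 ≈ 1.317 mg/L.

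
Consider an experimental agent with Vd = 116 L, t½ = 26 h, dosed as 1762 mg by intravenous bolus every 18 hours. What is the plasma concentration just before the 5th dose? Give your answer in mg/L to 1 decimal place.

f = (1/2)^(τ/t½) = (1/2)^(18/26) ≈ 0.6189.
C₀ = D/Vd = 1762/116 ≈ 15.190 mg/L.
Before the 5th dose, 4 doses have been given. Superposition: Cmin = C₀·(f + f² + … + f^4).
≈ 15.190 × (0.6189 + 0.3830 + 0.2371 + 0.1467) ≈ 15.190 × 1.3857 ≈ 21.049 mg/L.

21.0 mg/L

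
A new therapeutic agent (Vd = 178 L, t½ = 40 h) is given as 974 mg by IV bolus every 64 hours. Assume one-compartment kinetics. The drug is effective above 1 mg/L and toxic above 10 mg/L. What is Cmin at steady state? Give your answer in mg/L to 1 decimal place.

k = ln2/t½ = ln2/40 ≈ 0.017329 h⁻¹; fraction remaining f = e^(−kτ) = e^(−0.017329×64) ≈ 0.3299.
Each bolus raises the concentration by D/Vd = 974/178 ≈ 5.472 mg/L.
Steady-state trough Cmin,ss = C₀·f/(1−f) ≈ 5.472 × 0.3299/0.6701 ≈ 2.694 mg/L.
Trough 2.7 mg/L vs MEC 1 mg/L: adequate.

2.7 mg/L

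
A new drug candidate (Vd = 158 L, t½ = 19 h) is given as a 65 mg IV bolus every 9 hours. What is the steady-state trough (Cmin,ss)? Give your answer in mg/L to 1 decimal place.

1.1 mg/L

Over one 9-h interval, 9/19 ≈ 0.47368 half-lives elapse, leaving f ≈ 0.7201 of each dose.
Single-dose peak C₀ = D/Vd = 65/158 ≈ 0.411 mg/L.
Steady-state trough Cmin,ss = C₀·f/(1−f) ≈ 0.411 × 0.7201/0.2799 ≈ 1.057 mg/L.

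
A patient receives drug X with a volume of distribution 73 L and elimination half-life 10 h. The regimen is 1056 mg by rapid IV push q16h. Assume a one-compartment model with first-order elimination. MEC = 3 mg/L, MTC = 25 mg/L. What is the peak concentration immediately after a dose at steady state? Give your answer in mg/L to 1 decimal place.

21.6 mg/L

Over one 16-h interval, 16/10 ≈ 1.6 half-lives elapse, leaving f ≈ 0.3299 of each dose.
At steady state, accumulation factor R = 1/(1 − e^(−kτ)) ≈ 1.4923.
Single-dose peak C₀ = D/Vd = 1056/73 ≈ 14.466 mg/L.
Steady-state peak Cmax,ss = C₀·R ≈ 14.466 × 1.4923 ≈ 21.588 mg/L.
Peak 21.6 mg/L vs MTC 25 mg/L: below toxic threshold.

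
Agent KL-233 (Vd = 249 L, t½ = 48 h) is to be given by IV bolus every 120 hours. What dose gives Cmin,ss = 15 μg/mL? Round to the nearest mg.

τ/t½ = 120/48 ≈ 2.5, so f = (1/2)^(120/48) ≈ 0.176777.
Cmin,ss = (D/Vd)·f/(1−f), so D = Cmin,ss·Vd·(1−f)/f.
D = 15 × 249 × (1−f)/f ≈ 15 × 249 × 4.65684 ≈ 17393.30 mg.

17393 mg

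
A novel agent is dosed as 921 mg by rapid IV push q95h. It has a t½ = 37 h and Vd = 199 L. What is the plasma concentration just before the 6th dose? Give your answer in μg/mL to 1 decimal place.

f = (1/2)^(τ/t½) = (1/2)^(95/37) ≈ 0.1687.
C₀ = D/Vd = 921/199 ≈ 4.628 μg/mL.
Before the 6th dose, 5 doses have been given. Superposition: Cmin = C₀·(f + f² + … + f^5).
≈ 4.628 × (0.1687 + 0.0285 + 0.0048 + 0.0008 + 0.0001) ≈ 4.628 × 0.2029 ≈ 0.939 μg/mL.

0.9 μg/mL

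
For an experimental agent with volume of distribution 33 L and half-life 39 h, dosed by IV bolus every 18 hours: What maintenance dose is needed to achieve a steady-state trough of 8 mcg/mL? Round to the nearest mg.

τ/t½ = 18/39 ≈ 0.46154, so f = (1/2)^(18/39) ≈ 0.726211.
Cmin,ss = (D/Vd)·f/(1−f), so D = Cmin,ss·Vd·(1−f)/f.
D = 8 × 33 × (1−f)/f ≈ 8 × 33 × 0.37701 ≈ 99.53 mg.

100 mg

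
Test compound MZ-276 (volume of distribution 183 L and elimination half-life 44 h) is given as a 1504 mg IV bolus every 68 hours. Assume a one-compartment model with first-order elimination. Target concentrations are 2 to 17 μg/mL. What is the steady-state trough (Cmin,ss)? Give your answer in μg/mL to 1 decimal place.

4.3 μg/mL

k = ln2/t½ = ln2/44 ≈ 0.015753 h⁻¹; fraction remaining f = e^(−kτ) = e^(−0.015753×68) ≈ 0.3426.
At steady state, accumulation factor R = 1/(1 − e^(−kτ)) ≈ 1.5211.
Each bolus raises the concentration by D/Vd = 1504/183 ≈ 8.219 μg/mL.
Steady-state peak Cmax,ss = C₀·R ≈ 8.219 × 1.5211 ≈ 12.502 μg/mL.
One interval later, Cmin,ss = Cmax,ss·e^(−kτ) ≈ 12.502 × 0.3426 ≈ 4.283 μg/mL.
Trough 4.3 μg/mL vs MEC 2 μg/mL: adequate.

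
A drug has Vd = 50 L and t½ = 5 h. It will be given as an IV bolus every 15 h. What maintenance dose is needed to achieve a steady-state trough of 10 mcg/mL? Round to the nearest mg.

τ/t½ = 15/5 ≈ 3, so f = (1/2)^(15/5) ≈ 0.125000.
Cmin,ss = (D/Vd)·f/(1−f), so D = Cmin,ss·Vd·(1−f)/f.
D = 10 × 50 × (1−f)/f ≈ 10 × 50 × 7.00000 ≈ 3500.00 mg.

3500 mg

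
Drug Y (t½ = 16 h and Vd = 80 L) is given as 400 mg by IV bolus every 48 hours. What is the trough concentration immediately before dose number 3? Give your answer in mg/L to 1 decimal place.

0.7 mg/L

f = (1/2)^(τ/t½) = (1/2)^(48/16) ≈ 0.1250.
C₀ = D/Vd = 400/80 ≈ 5.000 mg/L.
Before the 3rd dose, 2 doses have been given. Superposition: Cmin = C₀·(f + f²).
≈ 5.000 × (0.1250 + 0.0156) ≈ 5.000 × 0.1406 ≈ 0.703 mg/L.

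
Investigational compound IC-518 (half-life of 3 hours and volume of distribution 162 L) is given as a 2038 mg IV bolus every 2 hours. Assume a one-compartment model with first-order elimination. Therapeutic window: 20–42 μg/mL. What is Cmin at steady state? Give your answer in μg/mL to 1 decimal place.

21.4 μg/mL

Over one 2-h interval, 2/3 ≈ 0.66667 half-lives elapse, leaving f ≈ 0.6300 of each dose.
At steady state, accumulation factor R = 1/(1 − e^(−kτ)) ≈ 2.7027.
Each bolus raises the concentration by D/Vd = 2038/162 ≈ 12.580 μg/mL.
Cmax,ss = C₀/(1 − f) ≈ 12.580/0.3700 ≈ 34.000 μg/mL.
Steady-state trough Cmin,ss = Cmax,ss·f ≈ 34.000 × 0.6300 ≈ 21.420 μg/mL.
Trough 21.4 μg/mL vs MEC 20 μg/mL: adequate.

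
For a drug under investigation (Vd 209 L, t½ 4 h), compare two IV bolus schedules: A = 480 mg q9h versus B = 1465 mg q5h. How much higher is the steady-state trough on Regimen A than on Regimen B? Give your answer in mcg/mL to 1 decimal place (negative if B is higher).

-4.5 mcg/mL

Regimen A: f = (1/2)^(9/4) ≈ 0.2102; Cmin,ss = (480/209)·f/(1−f) ≈ 0.611 mcg/mL.
Regimen B: f = (1/2)^(5/4) ≈ 0.4204; Cmin,ss = (1465/209)·f/(1−f) ≈ 5.084 mcg/mL.
Difference ≈ 0.611 − 5.084 ≈ -4.473 mcg/mL.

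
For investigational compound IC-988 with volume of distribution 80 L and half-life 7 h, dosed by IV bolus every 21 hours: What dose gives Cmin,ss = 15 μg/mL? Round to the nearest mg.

τ/t½ = 21/7 ≈ 3, so f = (1/2)^(21/7) ≈ 0.125000.
Cmin,ss = (D/Vd)·f/(1−f), so D = Cmin,ss·Vd·(1−f)/f.
D = 15 × 80 × (1−f)/f ≈ 15 × 80 × 7.00000 ≈ 8400.00 mg.

8400 mg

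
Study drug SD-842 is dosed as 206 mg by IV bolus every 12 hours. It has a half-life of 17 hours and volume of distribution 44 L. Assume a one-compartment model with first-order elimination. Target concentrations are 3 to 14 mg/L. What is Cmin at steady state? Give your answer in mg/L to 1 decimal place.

7.4 mg/L

τ/t½ = 12/17 ≈ 0.70588, so fraction remaining f = (1/2)^(12/17) ≈ 0.6131.
At steady state, accumulation factor R = 1/(1 − e^(−kτ)) ≈ 2.5846.
Single-dose peak C₀ = D/Vd = 206/44 ≈ 4.682 mg/L.
Steady-state peak Cmax,ss = C₀·R ≈ 4.682 × 2.5846 ≈ 12.101 mg/L.
Steady-state trough Cmin,ss = Cmax,ss·f ≈ 12.101 × 0.6131 ≈ 7.419 mg/L.
Trough 7.4 mg/L vs MEC 3 mg/L: adequate.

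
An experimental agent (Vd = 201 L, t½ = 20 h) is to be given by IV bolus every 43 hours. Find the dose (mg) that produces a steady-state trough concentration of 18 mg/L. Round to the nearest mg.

12440 mg

τ/t½ = 43/20 ≈ 2.15, so f = (1/2)^(43/20) ≈ 0.225313.
Cmin,ss = (D/Vd)·f/(1−f), so D = Cmin,ss·Vd·(1−f)/f.
D = 18 × 201 × (1−f)/f ≈ 18 × 201 × 3.43827 ≈ 12439.66 mg.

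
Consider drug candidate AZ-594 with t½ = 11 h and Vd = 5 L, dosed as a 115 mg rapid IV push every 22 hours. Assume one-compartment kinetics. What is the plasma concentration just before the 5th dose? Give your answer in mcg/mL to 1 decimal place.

7.6 mcg/mL

f = (1/2)^(τ/t½) = (1/2)^(22/11) ≈ 0.2500.
C₀ = D/Vd = 115/5 ≈ 23.000 mcg/mL.
Before the 5th dose, 4 doses have been given. Superposition: Cmin = C₀·(f + f² + … + f^4).
≈ 23.000 × (0.2500 + 0.0625 + 0.0156 + 0.0039) ≈ 23.000 × 0.3320 ≈ 7.636 mcg/mL.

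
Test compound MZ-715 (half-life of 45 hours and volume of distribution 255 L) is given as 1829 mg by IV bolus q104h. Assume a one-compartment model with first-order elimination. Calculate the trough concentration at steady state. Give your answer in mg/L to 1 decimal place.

1.8 mg/L

k = ln2/t½ = ln2/45 ≈ 0.015403 h⁻¹; fraction remaining f = e^(−kτ) = e^(−0.015403×104) ≈ 0.2015.
Each bolus raises the concentration by D/Vd = 1829/255 ≈ 7.173 mg/L.
Steady-state trough Cmin,ss = C₀·f/(1−f) ≈ 7.173 × 0.2015/0.7985 ≈ 1.810 mg/L.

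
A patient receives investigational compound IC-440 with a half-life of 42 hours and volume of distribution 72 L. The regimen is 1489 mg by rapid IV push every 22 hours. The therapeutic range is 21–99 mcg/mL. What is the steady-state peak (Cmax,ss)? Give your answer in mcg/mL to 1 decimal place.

Over one 22-h interval, 22/42 ≈ 0.52381 half-lives elapse, leaving f ≈ 0.6955 of each dose.
Accumulation ratio R = 1/(1 − f) ≈ 1/0.3045 ≈ 3.2841.
Single-dose peak C₀ = D/Vd = 1489/72 ≈ 20.681 mcg/mL.
Cmax,ss = C₀/(1 − f) ≈ 20.681/0.3045 ≈ 67.918 mcg/mL.
Peak 67.9 mcg/mL vs MTC 99 mcg/mL: below toxic threshold.

67.9 mcg/mL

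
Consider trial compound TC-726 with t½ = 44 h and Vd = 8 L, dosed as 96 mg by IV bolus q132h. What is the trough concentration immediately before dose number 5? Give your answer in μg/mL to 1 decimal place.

f = (1/2)^(τ/t½) = (1/2)^(132/44) ≈ 0.1250.
C₀ = D/Vd = 96/8 ≈ 12.000 μg/mL.
Before the 5th dose, 4 doses have been given. Superposition: Cmin = C₀·(f + f² + … + f^4).
≈ 12.000 × (0.1250 + 0.0156 + 0.0020 + 0.0002) ≈ 12.000 × 0.1428 ≈ 1.714 μg/mL.

1.7 μg/mL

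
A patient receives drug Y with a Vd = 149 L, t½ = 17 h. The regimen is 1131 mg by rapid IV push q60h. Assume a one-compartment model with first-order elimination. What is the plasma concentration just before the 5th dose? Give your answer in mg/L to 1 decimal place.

0.7 mg/L

f = (1/2)^(τ/t½) = (1/2)^(60/17) ≈ 0.0866.
C₀ = D/Vd = 1131/149 ≈ 7.591 mg/L.
Before the 5th dose, 4 doses have been given. Superposition: Cmin = C₀·(f + f² + … + f^4).
≈ 7.591 × (0.0866 + 0.0075 + 0.0006 + 0.0001) ≈ 7.591 × 0.0948 ≈ 0.720 mg/L.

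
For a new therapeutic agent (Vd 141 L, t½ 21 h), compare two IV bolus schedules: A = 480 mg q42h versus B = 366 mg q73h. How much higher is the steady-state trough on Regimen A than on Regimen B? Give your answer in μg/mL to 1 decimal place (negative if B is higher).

0.9 μg/mL

Regimen A: f = (1/2)^(42/21) ≈ 0.2500; Cmin,ss = (480/141)·f/(1−f) ≈ 1.135 μg/mL.
Regimen B: f = (1/2)^(73/21) ≈ 0.0899; Cmin,ss = (366/141)·f/(1−f) ≈ 0.256 μg/mL.
Difference ≈ 1.135 − 0.256 ≈ 0.879 μg/mL.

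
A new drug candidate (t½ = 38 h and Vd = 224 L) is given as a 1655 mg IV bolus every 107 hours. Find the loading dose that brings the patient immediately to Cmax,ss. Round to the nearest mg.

f = (1/2)^(107/38) ≈ 0.142024; accumulation ratio R = 1/(1−f) ≈ 1.16553.
Loading dose to hit Cmax,ss on first dose: D_load = D_maint·R ≈ 1655 × 1.16553 ≈ 1928.95 mg.

1929 mg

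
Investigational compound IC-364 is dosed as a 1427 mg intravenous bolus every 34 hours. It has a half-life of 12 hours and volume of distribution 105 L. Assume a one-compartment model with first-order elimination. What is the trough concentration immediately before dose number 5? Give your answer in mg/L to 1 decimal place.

2.2 mg/L

f = (1/2)^(τ/t½) = (1/2)^(34/12) ≈ 0.1403.
C₀ = D/Vd = 1427/105 ≈ 13.590 mg/L.
Before the 5th dose, 4 doses have been given. Superposition: Cmin = C₀·(f + f² + … + f^4).
≈ 13.590 × (0.1403 + 0.0197 + 0.0028 + 0.0004) ≈ 13.590 × 0.1632 ≈ 2.218 mg/L.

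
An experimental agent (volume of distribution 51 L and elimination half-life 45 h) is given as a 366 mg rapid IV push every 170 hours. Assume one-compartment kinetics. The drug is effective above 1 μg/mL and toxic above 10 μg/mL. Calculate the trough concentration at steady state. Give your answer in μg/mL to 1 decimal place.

0.6 μg/mL

k = ln2/t½ = ln2/45 ≈ 0.015403 h⁻¹; fraction remaining f = e^(−kτ) = e^(−0.015403×170) ≈ 0.0729.
At steady state, accumulation factor R = 1/(1 − e^(−kτ)) ≈ 1.0786.
Single-dose peak C₀ = D/Vd = 366/51 ≈ 7.176 μg/mL.
Cmax,ss = C₀/(1 − f) ≈ 7.176/0.9271 ≈ 7.740 μg/mL.
One interval later, Cmin,ss = Cmax,ss·e^(−kτ) ≈ 7.740 × 0.0729 ≈ 0.564 μg/mL.
Trough 0.6 μg/mL vs MEC 1 μg/mL: subtherapeutic.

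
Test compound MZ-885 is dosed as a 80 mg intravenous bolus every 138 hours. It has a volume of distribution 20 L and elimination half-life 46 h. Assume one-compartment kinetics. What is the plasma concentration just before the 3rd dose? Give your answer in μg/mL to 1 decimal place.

f = (1/2)^(τ/t½) = (1/2)^(138/46) ≈ 0.1250.
C₀ = D/Vd = 80/20 ≈ 4.000 μg/mL.
Before the 3rd dose, 2 doses have been given. Superposition: Cmin = C₀·(f + f²).
≈ 4.000 × (0.1250 + 0.0156) ≈ 4.000 × 0.1406 ≈ 0.562 μg/mL.

0.6 μg/mL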